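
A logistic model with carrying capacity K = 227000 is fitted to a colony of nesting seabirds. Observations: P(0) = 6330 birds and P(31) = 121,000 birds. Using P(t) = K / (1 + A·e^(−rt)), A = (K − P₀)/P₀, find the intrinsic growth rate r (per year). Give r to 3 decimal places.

r ≈ 0.119 per year

A = (227000 − 6330)/6330 = 34.86098
121000 = 227000/(1 + 34.86098·e^(−r·31)) → e^(−31r) = (1.87603 − 1)/34.86098 = 0.025129
r = −ln(0.025129)/31 = 3.68372/31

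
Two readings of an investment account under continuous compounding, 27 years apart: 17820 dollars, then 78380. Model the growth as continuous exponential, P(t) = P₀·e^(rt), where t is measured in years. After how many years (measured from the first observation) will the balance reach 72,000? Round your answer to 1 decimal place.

t ≈ 25.5 years

r = ln(78380/17820) / 27 ≈ 0.054861 per year
t = ln(72000/17820) / r = 1.39634 / 0.054861 ≈ 25.452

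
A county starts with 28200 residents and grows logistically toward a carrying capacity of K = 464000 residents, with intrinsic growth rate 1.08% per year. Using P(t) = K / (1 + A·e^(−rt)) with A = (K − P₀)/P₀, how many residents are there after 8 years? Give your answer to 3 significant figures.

A = (464000 − 28200)/28200 = 15.4539
P(8) = 464000 / (1 + 15.4539·e^(−0.0108·8)) = 464000 / (1 + 15.4539·0.917227)
= 464000 / 15.17474 ≈ 30577.13

≈ 30,600 residents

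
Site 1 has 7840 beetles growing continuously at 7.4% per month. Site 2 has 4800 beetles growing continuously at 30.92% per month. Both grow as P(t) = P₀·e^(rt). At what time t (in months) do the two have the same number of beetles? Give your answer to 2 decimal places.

7840·e^(0.074t) = 4800·e^(0.3092t)
7840/4800 = e^((0.3092 − 0.074)t) → ln(1.63333) = 0.2352·t
t = 0.49062 / 0.2352

t ≈ 2.09 months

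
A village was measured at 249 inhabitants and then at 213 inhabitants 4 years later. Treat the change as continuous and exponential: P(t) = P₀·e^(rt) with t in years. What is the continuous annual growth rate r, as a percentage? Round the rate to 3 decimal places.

213 = 249 · e^(r·4)
e^(4r) = 213/249 = 0.85542
r = ln(0.85542) / 4 = -0.15616 / 4

r ≈ -3.904% per year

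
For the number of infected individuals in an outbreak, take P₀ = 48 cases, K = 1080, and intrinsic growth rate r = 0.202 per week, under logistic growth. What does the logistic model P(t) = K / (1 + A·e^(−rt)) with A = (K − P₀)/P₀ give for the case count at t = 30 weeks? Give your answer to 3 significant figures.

≈ 1,030 cases

A = (1080 − 48)/48 = 21.5
P(30) = 1080 / (1 + 21.5·e^(−0.202·30)) = 1080 / (1 + 21.5·0.002334)
= 1080 / 1.05019 ≈ 1028.39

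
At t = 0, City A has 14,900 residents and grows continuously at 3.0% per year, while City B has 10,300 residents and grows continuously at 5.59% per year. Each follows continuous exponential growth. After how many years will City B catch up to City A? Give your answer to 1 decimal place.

t ≈ 14.3 years

14900·e^(0.03t) = 10300·e^(0.0559t)
14900/10300 = e^((0.0559 − 0.03)t) → ln(1.4466) = 0.0259·t
t = 0.36922 / 0.0259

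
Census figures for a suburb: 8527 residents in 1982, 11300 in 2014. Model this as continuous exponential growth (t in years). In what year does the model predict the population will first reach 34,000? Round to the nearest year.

year 2139

r = ln(11300/8527) / 32 = 0.28157/32 ≈ 0.008799 per year
t = ln(34000/8527) / r = 1.38312/0.008799 ≈ 157.19 years after 1982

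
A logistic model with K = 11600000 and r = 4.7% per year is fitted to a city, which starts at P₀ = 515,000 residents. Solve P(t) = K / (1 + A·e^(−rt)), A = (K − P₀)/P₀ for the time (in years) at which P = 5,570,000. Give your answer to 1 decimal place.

A = (11600000 − 515000)/515000 = 21.52427
5570000 = 11600000/(1 + 21.52427·e^(−0.047t)) → 1 + 21.52427·e^(−0.047t) = 2.08259
e^(−0.047t) = 0.050296 → t = ln(19.88229)/0.047 = 2.98983/0.047

t ≈ 63.6 years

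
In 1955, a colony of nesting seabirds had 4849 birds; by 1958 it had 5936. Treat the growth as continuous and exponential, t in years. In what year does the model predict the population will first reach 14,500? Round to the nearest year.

year 1971

r = ln(5936/4849) / 3 = 0.20226/3 ≈ 0.067421 per year
t = ln(14500/4849) / r = 1.09538/0.067421 ≈ 16.25 years after 1955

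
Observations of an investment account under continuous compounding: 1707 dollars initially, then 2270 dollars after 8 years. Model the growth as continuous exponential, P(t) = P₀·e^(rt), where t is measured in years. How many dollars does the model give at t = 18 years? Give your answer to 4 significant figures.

r = ln(2270/1707) / 8 ≈ 0.03563 per year
P(18) = 1707 · e^(0.03563·18) = 1707 · 1.89903 ≈ 3241.65

≈ 3,242 dollars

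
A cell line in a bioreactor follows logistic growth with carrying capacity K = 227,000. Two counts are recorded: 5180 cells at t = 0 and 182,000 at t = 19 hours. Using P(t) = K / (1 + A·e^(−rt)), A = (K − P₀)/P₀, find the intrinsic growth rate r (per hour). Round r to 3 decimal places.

A = (227000 − 5180)/5180 = 42.82239
182000 = 227000/(1 + 42.82239·e^(−r·19)) → e^(−19r) = (1.24725 − 1)/42.82239 = 0.005774
r = −ln(0.005774)/19 = 5.15441/19

r ≈ 0.271 per hour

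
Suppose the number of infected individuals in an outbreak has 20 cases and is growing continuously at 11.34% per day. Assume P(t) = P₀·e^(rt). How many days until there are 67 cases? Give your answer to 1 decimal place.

t ≈ 10.7 days

67 = 20 · e^(0.1134·t)
t = ln(67/20) / 0.1134 = ln(3.35) / 0.1134 = 1.20896 / 0.1134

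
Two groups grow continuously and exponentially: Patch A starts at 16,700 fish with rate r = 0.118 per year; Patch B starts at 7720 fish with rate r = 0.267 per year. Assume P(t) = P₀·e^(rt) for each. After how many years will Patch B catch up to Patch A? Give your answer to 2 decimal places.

16700·e^(0.118t) = 7720·e^(0.267t)
16700/7720 = e^((0.267 − 0.118)t) → ln(2.16321) = 0.149·t
t = 0.77159 / 0.149

t ≈ 5.18 years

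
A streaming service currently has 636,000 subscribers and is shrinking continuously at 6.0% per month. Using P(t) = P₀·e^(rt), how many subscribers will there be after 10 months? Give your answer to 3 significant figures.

≈ 349,000 subscribers

P(10) = 636000 · e^(-0.06·10) = 636000 · e^(-0.6)
= 636000 · 0.54881 ≈ 349044.2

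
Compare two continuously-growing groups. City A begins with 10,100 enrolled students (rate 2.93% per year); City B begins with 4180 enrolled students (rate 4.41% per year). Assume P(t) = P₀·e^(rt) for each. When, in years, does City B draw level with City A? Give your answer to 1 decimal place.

t ≈ 59.6 years

10100·e^(0.0293t) = 4180·e^(0.0441t)
10100/4180 = e^((0.0441 − 0.0293)t) → ln(2.41627) = 0.0148·t
t = 0.88222 / 0.0148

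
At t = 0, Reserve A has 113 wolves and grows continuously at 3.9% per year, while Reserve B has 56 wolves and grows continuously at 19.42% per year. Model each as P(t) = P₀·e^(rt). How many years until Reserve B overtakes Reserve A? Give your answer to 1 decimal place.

t ≈ 4.5 years

113·e^(0.039t) = 56·e^(0.1942t)
113/56 = e^((0.1942 − 0.039)t) → ln(2.01786) = 0.1552·t
t = 0.70204 / 0.1552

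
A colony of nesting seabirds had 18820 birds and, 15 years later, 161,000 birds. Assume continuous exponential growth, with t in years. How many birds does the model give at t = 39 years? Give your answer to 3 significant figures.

≈ 4,990,000 birds

r = ln(161000/18820) / 15 ≈ 0.143099 per year
P(39) = 18820 · e^(0.143099·39) = 18820 · 265.2994 ≈ 4992934.71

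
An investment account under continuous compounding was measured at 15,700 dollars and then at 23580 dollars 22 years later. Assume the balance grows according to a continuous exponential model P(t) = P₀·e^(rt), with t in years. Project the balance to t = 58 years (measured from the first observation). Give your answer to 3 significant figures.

r = ln(23580/15700) / 22 ≈ 0.018488 per year
P(58) = 15700 · e^(0.018488·58) = 15700 · 2.92212 ≈ 45877.3

≈ 45,900 dollars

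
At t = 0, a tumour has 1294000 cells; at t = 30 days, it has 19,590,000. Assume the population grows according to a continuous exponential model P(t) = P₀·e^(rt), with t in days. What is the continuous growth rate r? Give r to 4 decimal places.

19590000 = 1294000 · e^(r·30)
e^(30r) = 19590000/1294000 = 15.1391
r = ln(15.1391) / 30 = 2.71728 / 30

r ≈ 0.0906 per day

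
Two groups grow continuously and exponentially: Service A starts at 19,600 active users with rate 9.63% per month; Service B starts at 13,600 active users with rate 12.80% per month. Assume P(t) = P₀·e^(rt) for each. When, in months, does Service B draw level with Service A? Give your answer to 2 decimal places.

t ≈ 11.53 months

19600·e^(0.0963t) = 13600·e^(0.128t)
19600/13600 = e^((0.128 − 0.0963)t) → ln(1.44118) = 0.0317·t
t = 0.36546 / 0.0317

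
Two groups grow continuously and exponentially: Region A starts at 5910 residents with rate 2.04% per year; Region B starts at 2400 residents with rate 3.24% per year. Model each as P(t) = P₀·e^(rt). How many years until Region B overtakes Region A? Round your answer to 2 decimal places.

t ≈ 75.10 years

5910·e^(0.0204t) = 2400·e^(0.0324t)
5910/2400 = e^((0.0324 − 0.0204)t) → ln(2.4625) = 0.012·t
t = 0.90118 / 0.012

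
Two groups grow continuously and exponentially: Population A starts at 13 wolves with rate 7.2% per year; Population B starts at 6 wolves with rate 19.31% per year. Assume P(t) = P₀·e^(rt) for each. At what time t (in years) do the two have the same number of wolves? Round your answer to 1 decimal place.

t ≈ 6.4 years

13·e^(0.072t) = 6·e^(0.1931t)
13/6 = e^((0.1931 − 0.072)t) → ln(2.16667) = 0.1211·t
t = 0.77319 / 0.1211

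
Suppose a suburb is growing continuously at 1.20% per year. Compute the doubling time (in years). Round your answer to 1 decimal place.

doubling time = ln(2) / |r| = 0.69315 / 0.012

doubling time ≈ 57.8 years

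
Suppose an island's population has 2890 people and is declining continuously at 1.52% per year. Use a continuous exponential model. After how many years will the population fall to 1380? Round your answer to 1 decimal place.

t ≈ 48.6 years

1380 = 2890 · e^(-0.0152·t)
t = ln(1380/2890) / -0.0152 = ln(0.47751) / -0.0152 = -0.73917 / -0.0152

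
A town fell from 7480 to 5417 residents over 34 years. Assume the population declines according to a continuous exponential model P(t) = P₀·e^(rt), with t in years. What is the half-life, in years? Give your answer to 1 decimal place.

half-life ≈ 73.0 years

r = ln(5417/7480) / 34 = ln(0.7242) / 34 ≈ -0.009491 per year
half-life = ln 2 / |r| = 0.69315 / 0.009491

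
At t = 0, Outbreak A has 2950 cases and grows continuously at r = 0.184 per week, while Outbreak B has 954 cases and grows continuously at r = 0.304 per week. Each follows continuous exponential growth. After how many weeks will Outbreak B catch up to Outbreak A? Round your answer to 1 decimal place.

2950·e^(0.184t) = 954·e^(0.304t)
2950/954 = e^((0.304 − 0.184)t) → ln(3.09224) = 0.12·t
t = 1.1289 / 0.12

t ≈ 9.4 weeks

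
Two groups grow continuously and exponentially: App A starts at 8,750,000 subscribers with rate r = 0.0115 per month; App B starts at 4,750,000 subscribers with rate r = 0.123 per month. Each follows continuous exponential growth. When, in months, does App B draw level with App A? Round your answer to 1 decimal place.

t ≈ 5.5 months

8750000·e^(0.0115t) = 4750000·e^(0.123t)
8750000/4750000 = e^((0.123 − 0.0115)t) → ln(1.84211) = 0.1115·t
t = 0.61091 / 0.1115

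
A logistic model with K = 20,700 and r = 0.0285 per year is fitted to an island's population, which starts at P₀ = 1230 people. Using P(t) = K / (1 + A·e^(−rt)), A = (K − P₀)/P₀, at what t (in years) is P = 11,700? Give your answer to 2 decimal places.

t ≈ 106.11 years

A = (20700 − 1230)/1230 = 15.82927
11700 = 20700/(1 + 15.82927·e^(−0.0285t)) → 1 + 15.82927·e^(−0.0285t) = 1.76923
e^(−0.0285t) = 0.048595 → t = ln(20.57805)/0.0285 = 3.02422/0.0285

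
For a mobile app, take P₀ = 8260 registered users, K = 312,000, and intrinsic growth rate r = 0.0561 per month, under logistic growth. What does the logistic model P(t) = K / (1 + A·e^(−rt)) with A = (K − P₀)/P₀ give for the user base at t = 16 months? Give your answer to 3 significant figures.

≈ 19,500 registered users

A = (312000 − 8260)/8260 = 36.7724
P(16) = 312000 / (1 + 36.7724·e^(−0.0561·16)) = 312000 / (1 + 36.7724·0.407547)
= 312000 / 15.98647 ≈ 19516.51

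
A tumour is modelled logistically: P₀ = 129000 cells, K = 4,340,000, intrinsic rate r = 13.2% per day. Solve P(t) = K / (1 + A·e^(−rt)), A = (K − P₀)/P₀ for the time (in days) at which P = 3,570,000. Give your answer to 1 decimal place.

t ≈ 38.0 days

A = (4340000 − 129000)/129000 = 32.64341
3570000 = 4340000/(1 + 32.64341·e^(−0.132t)) → 1 + 32.64341·e^(−0.132t) = 1.21569
e^(−0.132t) = 0.006607 → t = ln(151.34672)/0.132 = 5.01957/0.132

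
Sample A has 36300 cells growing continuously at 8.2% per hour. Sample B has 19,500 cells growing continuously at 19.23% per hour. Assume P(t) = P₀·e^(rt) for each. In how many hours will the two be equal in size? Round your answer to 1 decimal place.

t ≈ 5.6 hours

36300·e^(0.082t) = 19500·e^(0.1923t)
36300/19500 = e^((0.1923 − 0.082)t) → ln(1.86154) = 0.1103·t
t = 0.6214 / 0.1103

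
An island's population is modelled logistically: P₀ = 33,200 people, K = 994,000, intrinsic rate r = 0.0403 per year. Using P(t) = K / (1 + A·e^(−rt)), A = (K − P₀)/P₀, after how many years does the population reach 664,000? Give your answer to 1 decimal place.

t ≈ 100.9 years

A = (994000 − 33200)/33200 = 28.93976
664000 = 994000/(1 + 28.93976·e^(−0.0403t)) → 1 + 28.93976·e^(−0.0403t) = 1.49699
e^(−0.0403t) = 0.017173 → t = ln(58.2303)/0.0403 = 4.06441/0.0403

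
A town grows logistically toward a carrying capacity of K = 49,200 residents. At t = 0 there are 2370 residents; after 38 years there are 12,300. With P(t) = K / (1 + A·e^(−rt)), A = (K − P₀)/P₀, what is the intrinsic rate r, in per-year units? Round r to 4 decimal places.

r ≈ 0.0496 per year

A = (49200 − 2370)/2370 = 19.75949
12300 = 49200/(1 + 19.75949·e^(−r·38)) → e^(−38r) = (4 − 1)/19.75949 = 0.151826
r = −ln(0.151826)/38 = 1.88502/38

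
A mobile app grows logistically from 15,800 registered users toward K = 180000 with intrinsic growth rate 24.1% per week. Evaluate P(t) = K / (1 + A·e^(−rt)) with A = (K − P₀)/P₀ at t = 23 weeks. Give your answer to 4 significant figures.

≈ 173,000 registered users

A = (180000 − 15800)/15800 = 10.39241
P(23) = 180000 / (1 + 10.39241·e^(−0.241·23)) = 180000 / (1 + 10.39241·0.003915)
= 180000 / 1.04068 ≈ 172963.2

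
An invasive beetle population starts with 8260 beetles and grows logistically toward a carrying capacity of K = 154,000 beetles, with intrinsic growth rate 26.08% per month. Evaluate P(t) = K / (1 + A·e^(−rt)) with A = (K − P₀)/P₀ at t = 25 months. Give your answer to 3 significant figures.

≈ 150,000 beetles

A = (154000 − 8260)/8260 = 17.64407
P(25) = 154000 / (1 + 17.64407·e^(−0.2608·25)) = 154000 / (1 + 17.64407·0.001474)
= 154000 / 1.026 ≈ 150097.24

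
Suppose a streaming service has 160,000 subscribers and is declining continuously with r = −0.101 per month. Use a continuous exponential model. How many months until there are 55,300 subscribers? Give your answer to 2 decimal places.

55300 = 160000 · e^(-0.101·t)
t = ln(55300/160000) / -0.101 = ln(0.34563) / -0.101 = -1.0624 / -0.101

t ≈ 10.52 months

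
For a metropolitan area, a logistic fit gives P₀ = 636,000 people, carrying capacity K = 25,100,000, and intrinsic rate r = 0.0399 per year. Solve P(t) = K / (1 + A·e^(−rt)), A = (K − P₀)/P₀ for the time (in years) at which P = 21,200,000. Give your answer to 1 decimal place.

t ≈ 133.9 years

A = (25100000 − 636000)/636000 = 38.46541
21200000 = 25100000/(1 + 38.46541·e^(−0.0399t)) → 1 + 38.46541·e^(−0.0399t) = 1.18396
e^(−0.0399t) = 0.004783 → t = ln(209.09402)/0.0399 = 5.34278/0.0399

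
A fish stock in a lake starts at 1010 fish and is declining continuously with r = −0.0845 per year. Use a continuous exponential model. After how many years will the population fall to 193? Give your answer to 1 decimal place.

t ≈ 19.6 years

193 = 1010 · e^(-0.0845·t)
t = ln(193/1010) / -0.0845 = ln(0.19109) / -0.0845 = -1.65502 / -0.0845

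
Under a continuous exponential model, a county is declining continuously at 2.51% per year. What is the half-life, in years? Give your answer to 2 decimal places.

half-life ≈ 27.62 years

half-life = ln(2) / |r| = 0.69315 / 0.0251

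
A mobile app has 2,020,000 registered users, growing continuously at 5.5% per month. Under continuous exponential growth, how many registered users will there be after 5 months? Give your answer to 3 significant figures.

≈ 2,660,000 registered users

P(5) = 2020000 · e^(0.055·5) = 2020000 · e^(0.275)
= 2020000 · 1.31653 ≈ 2659391.96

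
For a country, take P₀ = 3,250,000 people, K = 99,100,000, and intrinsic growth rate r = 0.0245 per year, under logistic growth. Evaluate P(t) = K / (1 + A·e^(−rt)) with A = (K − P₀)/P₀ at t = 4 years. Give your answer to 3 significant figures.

≈ 3,570,000 people

A = (99100000 − 3250000)/3250000 = 29.49231
P(4) = 99100000 / (1 + 29.49231·e^(−0.0245·4)) = 99100000 / (1 + 29.49231·0.906649)
= 99100000 / 27.73917 ≈ 3572565.64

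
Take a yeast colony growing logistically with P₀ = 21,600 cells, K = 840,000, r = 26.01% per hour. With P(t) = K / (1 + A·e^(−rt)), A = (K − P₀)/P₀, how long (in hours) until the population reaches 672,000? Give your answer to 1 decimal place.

A = (840000 − 21600)/21600 = 37.88889
672000 = 840000/(1 + 37.88889·e^(−0.2601t)) → 1 + 37.88889·e^(−0.2601t) = 1.25
e^(−0.2601t) = 0.006598 → t = ln(151.55556)/0.2601 = 5.02095/0.2601

t ≈ 19.3 hours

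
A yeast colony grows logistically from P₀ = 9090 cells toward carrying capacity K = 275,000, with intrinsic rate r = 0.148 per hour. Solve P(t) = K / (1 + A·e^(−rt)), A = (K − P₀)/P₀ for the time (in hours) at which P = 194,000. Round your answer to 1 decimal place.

A = (275000 − 9090)/9090 = 29.25303
194000 = 275000/(1 + 29.25303·e^(−0.148t)) → 1 + 29.25303·e^(−0.148t) = 1.41753
e^(−0.148t) = 0.014273 → t = ln(70.0628)/0.148 = 4.24939/0.148

t ≈ 28.7 hours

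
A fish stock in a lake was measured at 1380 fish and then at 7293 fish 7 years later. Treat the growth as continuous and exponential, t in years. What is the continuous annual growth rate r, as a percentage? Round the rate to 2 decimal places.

r ≈ 23.78% per year

7293 = 1380 · e^(r·7)
e^(7r) = 7293/1380 = 5.28478
r = ln(5.28478) / 7 = 1.66483 / 7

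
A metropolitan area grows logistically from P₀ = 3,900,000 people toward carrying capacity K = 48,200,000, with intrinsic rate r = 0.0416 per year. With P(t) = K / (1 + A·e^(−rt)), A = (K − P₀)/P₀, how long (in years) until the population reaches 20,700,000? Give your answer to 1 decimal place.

t ≈ 51.6 years

A = (48200000 − 3900000)/3900000 = 11.35897
20700000 = 48200000/(1 + 11.35897·e^(−0.0416t)) → 1 + 11.35897·e^(−0.0416t) = 2.3285
e^(−0.0416t) = 0.116956 → t = ln(8.55021)/0.0416 = 2.14596/0.0416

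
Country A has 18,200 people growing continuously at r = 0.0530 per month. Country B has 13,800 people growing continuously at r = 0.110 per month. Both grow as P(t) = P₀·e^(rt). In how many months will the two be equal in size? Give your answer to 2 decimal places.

t ≈ 4.86 months

18200·e^(0.053t) = 13800·e^(0.11t)
18200/13800 = e^((0.11 − 0.053)t) → ln(1.31884) = 0.057·t
t = 0.27675 / 0.057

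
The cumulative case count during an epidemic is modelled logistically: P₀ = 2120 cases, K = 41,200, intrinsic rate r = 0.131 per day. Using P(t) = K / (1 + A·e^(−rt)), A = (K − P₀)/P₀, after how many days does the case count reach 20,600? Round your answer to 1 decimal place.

t ≈ 22.2 days

A = (41200 − 2120)/2120 = 18.43396
20600 = 41200/(1 + 18.43396·e^(−0.131t)) → 1 + 18.43396·e^(−0.131t) = 2
e^(−0.131t) = 0.054248 → t = ln(18.43396)/0.131 = 2.91419/0.131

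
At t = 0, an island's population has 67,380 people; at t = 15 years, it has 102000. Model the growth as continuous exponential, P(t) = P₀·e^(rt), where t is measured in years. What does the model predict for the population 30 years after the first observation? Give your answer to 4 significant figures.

r = ln(102000/67380) / 15 ≈ 0.027642 per year
P(30) = 67380 · e^(0.027642·30) = 67380 · 2.2916 ≈ 154407.84

≈ 154,400 people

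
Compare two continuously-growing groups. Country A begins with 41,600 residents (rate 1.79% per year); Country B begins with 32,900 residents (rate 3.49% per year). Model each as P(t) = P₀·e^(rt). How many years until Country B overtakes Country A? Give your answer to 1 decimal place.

t ≈ 13.8 years

41600·e^(0.0179t) = 32900·e^(0.0349t)
41600/32900 = e^((0.0349 − 0.0179)t) → ln(1.26444) = 0.017·t
t = 0.23463 / 0.017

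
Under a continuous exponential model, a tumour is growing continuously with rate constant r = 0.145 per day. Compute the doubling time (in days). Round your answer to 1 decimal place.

doubling time = ln(2) / |r| = 0.69315 / 0.145

doubling time ≈ 4.8 days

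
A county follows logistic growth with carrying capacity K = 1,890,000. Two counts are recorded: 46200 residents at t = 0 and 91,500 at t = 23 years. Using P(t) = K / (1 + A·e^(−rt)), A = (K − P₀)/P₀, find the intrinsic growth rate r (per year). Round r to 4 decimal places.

A = (1890000 − 46200)/46200 = 39.90909
91500 = 1890000/(1 + 39.90909·e^(−r·23)) → e^(−23r) = (20.65574 − 1)/39.90909 = 0.492513
r = −ln(0.492513)/23 = 0.70823/23

r ≈ 0.0308 per year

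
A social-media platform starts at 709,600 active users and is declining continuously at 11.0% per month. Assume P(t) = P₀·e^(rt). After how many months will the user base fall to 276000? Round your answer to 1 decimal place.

t ≈ 8.6 months

276000 = 709600 · e^(-0.11·t)
t = ln(276000/709600) / -0.11 = ln(0.38895) / -0.11 = -0.9443 / -0.11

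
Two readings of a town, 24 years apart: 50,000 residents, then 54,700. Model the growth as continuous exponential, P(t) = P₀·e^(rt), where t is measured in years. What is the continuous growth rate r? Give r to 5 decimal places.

54700 = 50000 · e^(r·24)
e^(24r) = 54700/50000 = 1.094
r = ln(1.094) / 24 = 0.08984 / 24

r ≈ 0.00374 per year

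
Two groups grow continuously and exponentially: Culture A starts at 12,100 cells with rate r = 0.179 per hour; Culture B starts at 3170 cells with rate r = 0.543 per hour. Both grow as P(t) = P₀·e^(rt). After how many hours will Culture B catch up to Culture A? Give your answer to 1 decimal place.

12100·e^(0.179t) = 3170·e^(0.543t)
12100/3170 = e^((0.543 − 0.179)t) → ln(3.81703) = 0.364·t
t = 1.33947 / 0.364

t ≈ 3.7 hours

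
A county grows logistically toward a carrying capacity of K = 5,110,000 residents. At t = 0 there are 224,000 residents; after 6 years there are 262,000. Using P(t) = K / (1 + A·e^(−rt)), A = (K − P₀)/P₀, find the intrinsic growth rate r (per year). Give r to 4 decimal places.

A = (5110000 − 224000)/224000 = 21.8125
262000 = 5110000/(1 + 21.8125·e^(−r·6)) → e^(−6r) = (19.50382 − 1)/21.8125 = 0.848313
r = −ln(0.848313)/6 = 0.16451/6

r ≈ 0.0274 per year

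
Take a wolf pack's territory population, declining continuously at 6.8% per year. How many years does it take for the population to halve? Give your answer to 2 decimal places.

half-life ≈ 10.19 years

half-life = ln(2) / |r| = 0.69315 / 0.068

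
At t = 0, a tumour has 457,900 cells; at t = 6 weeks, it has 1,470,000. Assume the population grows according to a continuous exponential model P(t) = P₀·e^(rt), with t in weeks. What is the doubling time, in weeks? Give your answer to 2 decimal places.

doubling time ≈ 3.57 weeks

r = ln(1470000/457900) / 6 = ln(3.21031) / 6 ≈ 0.194394 per week
doubling time = ln 2 / |r| = 0.69315 / 0.194394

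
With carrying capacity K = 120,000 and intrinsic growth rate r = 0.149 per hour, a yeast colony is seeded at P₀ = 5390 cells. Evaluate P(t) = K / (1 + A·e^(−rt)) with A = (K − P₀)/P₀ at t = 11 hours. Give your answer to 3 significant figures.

A = (120000 − 5390)/5390 = 21.26345
P(11) = 120000 / (1 + 21.26345·e^(−0.149·11)) = 120000 / (1 + 21.26345·0.194174)
= 120000 / 5.12881 ≈ 23397.23

≈ 23,400 cells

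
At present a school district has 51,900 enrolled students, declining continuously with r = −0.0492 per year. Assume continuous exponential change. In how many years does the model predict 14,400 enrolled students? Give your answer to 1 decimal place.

t ≈ 26.1 years

14400 = 51900 · e^(-0.0492·t)
t = ln(14400/51900) / -0.0492 = ln(0.27746) / -0.0492 = -1.28209 / -0.0492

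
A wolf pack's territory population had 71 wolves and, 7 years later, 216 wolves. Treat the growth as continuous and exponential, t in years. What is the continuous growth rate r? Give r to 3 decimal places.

216 = 71 · e^(r·7)
e^(7r) = 216/71 = 3.04225
r = ln(3.04225) / 7 = 1.1126 / 7

r ≈ 0.159 per year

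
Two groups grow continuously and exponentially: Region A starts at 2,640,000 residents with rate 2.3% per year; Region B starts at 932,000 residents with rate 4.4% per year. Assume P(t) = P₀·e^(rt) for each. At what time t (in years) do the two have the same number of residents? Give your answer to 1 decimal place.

t ≈ 49.6 years

2640000·e^(0.023t) = 932000·e^(0.044t)
2640000/932000 = e^((0.044 − 0.023)t) → ln(2.83262) = 0.021·t
t = 1.0412 / 0.021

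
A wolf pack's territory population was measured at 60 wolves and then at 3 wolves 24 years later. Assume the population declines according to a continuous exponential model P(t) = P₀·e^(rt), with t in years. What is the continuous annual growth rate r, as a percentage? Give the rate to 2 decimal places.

3 = 60 · e^(r·24)
e^(24r) = 3/60 = 0.05
r = ln(0.05) / 24 = -2.99573 / 24

r ≈ -12.48% per year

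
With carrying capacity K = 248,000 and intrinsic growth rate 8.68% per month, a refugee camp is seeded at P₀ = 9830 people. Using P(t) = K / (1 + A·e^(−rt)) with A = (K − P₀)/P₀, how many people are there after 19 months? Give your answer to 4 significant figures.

≈ 43,840 people

A = (248000 − 9830)/9830 = 24.22889
P(19) = 248000 / (1 + 24.22889·e^(−0.0868·19)) = 248000 / (1 + 24.22889·0.192204)
= 248000 / 5.65688 ≈ 43840.42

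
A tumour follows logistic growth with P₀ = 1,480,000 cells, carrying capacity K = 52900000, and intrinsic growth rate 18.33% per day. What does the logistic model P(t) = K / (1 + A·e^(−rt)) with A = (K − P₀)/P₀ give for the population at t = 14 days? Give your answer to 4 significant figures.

≈ 14,420,000 cells

A = (52900000 − 1480000)/1480000 = 34.74324
P(14) = 52900000 / (1 + 34.74324·e^(−0.1833·14)) = 52900000 / (1 + 34.74324·0.076827)
= 52900000 / 3.66922 ≈ 14417245.48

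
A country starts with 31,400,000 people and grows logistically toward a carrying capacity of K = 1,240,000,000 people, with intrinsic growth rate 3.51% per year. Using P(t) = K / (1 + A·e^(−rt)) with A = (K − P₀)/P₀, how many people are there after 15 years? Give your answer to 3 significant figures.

A = (1240000000 − 31400000)/31400000 = 38.49045
P(15) = 1240000000 / (1 + 38.49045·e^(−0.0351·15)) = 1240000000 / (1 + 38.49045·0.590669)
= 1240000000 / 23.7351 ≈ 52243298.85

≈ 52,200,000 people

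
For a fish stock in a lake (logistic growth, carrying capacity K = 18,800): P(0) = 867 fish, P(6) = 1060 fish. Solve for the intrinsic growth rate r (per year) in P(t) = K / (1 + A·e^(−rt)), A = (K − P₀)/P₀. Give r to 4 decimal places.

r ≈ 0.0353 per year

A = (18800 − 867)/867 = 20.68397
1060 = 18800/(1 + 20.68397·e^(−r·6)) → e^(−6r) = (17.73585 − 1)/20.68397 = 0.809122
r = −ln(0.809122)/6 = 0.21181/6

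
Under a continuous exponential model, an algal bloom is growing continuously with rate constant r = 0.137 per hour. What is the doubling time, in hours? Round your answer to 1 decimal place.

doubling time = ln(2) / |r| = 0.69315 / 0.137

doubling time ≈ 5.1 hours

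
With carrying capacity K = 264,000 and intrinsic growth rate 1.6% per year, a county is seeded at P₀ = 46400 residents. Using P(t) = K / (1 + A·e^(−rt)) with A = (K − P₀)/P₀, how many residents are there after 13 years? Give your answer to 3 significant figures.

≈ 54,900 residents

A = (264000 − 46400)/46400 = 4.68966
P(13) = 264000 / (1 + 4.68966·e^(−0.016·13)) = 264000 / (1 + 4.68966·0.812207)
= 264000 / 4.80897 ≈ 54897.4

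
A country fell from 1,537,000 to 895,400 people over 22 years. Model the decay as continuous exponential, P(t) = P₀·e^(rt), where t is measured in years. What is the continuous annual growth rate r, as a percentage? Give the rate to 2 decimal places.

895400 = 1537000 · e^(r·22)
e^(22r) = 895400/1537000 = 0.58256
r = ln(0.58256) / 22 = -0.54032 / 22

r ≈ -2.46% per year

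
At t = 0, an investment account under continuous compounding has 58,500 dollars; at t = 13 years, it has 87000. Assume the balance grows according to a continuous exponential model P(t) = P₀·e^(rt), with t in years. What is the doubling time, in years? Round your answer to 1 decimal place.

r = ln(87000/58500) / 13 = ln(1.48718) / 13 ≈ 0.030529 per year
doubling time = ln 2 / |r| = 0.69315 / 0.030529

doubling time ≈ 22.7 years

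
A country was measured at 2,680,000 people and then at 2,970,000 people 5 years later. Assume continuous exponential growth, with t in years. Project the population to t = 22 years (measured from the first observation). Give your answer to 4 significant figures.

r = ln(2970000/2680000) / 5 ≈ 0.020549 per year
P(22) = 2680000 · e^(0.020549·22) = 2680000 · 1.57158 ≈ 4211822.66

≈ 4,212,000 people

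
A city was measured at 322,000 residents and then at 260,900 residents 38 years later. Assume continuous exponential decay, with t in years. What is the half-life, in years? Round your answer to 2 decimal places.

half-life ≈ 125.18 years

r = ln(260900/322000) / 38 = ln(0.81025) / 38 ≈ -0.005537 per year
half-life = ln 2 / |r| = 0.69315 / 0.005537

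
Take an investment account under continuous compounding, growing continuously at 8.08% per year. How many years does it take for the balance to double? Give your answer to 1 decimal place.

doubling time ≈ 8.6 years

doubling time = ln(2) / |r| = 0.69315 / 0.0808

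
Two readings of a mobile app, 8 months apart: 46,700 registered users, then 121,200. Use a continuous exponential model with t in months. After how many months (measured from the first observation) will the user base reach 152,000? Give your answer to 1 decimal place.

t ≈ 9.9 months

r = ln(121200/46700) / 8 ≈ 0.119212 per month
t = ln(152000/46700) / r = 1.18014 / 0.119212 ≈ 9.899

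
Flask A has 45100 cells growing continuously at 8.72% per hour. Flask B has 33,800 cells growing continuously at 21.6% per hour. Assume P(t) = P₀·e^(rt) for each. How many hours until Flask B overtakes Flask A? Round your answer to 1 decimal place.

t ≈ 2.2 hours

45100·e^(0.0872t) = 33800·e^(0.216t)
45100/33800 = e^((0.216 − 0.0872)t) → ln(1.33432) = 0.1288·t
t = 0.28842 / 0.1288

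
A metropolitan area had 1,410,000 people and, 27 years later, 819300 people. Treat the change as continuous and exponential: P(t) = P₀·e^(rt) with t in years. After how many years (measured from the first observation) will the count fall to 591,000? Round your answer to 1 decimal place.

r = ln(819300/1410000) / 27 ≈ -0.020107 per year
t = ln(591000/1410000) / r = -0.86953 / -0.020107 ≈ 43.245

t ≈ 43.2 years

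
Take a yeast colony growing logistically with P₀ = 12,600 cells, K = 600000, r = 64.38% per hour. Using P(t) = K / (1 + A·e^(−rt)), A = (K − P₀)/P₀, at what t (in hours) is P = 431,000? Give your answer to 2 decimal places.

t ≈ 7.42 hours

A = (600000 − 12600)/12600 = 46.61905
431000 = 600000/(1 + 46.61905·e^(−0.6438t)) → 1 + 46.61905·e^(−0.6438t) = 1.39211
e^(−0.6438t) = 0.008411 → t = ln(118.89236)/0.6438 = 4.77822/0.6438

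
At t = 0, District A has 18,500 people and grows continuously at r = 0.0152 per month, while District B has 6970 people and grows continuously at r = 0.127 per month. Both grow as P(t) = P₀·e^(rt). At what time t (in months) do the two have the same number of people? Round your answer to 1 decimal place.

t ≈ 8.7 months

18500·e^(0.0152t) = 6970·e^(0.127t)
18500/6970 = e^((0.127 − 0.0152)t) → ln(2.65423) = 0.1118·t
t = 0.97616 / 0.1118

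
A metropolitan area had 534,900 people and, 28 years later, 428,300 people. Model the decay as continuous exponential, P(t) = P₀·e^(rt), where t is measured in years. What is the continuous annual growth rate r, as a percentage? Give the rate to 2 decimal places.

428300 = 534900 · e^(r·28)
e^(28r) = 428300/534900 = 0.80071
r = ln(0.80071) / 28 = -0.22226 / 28

r ≈ -0.79% per year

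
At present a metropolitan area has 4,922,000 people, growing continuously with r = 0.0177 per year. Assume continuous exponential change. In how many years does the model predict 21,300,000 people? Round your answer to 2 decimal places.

21300000 = 4922000 · e^(0.0177·t)
t = ln(21300000/4922000) / 0.0177 = ln(4.32751) / 0.0177 = 1.46499 / 0.0177

t ≈ 82.77 years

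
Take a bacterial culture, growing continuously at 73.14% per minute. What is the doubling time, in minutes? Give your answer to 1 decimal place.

doubling time ≈ 0.9 minutes

doubling time = ln(2) / |r| = 0.69315 / 0.7314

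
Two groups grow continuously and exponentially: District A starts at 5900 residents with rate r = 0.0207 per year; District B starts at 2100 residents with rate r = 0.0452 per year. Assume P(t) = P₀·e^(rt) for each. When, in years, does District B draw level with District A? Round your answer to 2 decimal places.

5900·e^(0.0207t) = 2100·e^(0.0452t)
5900/2100 = e^((0.0452 − 0.0207)t) → ln(2.80952) = 0.0245·t
t = 1.03302 / 0.0245

t ≈ 42.16 years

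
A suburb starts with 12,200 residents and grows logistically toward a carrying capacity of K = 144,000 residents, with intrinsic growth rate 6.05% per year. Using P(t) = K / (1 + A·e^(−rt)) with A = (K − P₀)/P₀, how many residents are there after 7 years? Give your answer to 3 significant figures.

≈ 17,800 residents

A = (144000 − 12200)/12200 = 10.80328
P(7) = 144000 / (1 + 10.80328·e^(−0.0605·7)) = 144000 / (1 + 10.80328·0.654751)
= 144000 / 8.07346 ≈ 17836.22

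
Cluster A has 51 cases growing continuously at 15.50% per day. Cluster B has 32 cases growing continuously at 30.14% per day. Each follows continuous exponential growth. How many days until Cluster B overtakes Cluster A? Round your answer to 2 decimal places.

51·e^(0.155t) = 32·e^(0.3014t)
51/32 = e^((0.3014 − 0.155)t) → ln(1.59375) = 0.1464·t
t = 0.46609 / 0.1464

t ≈ 3.18 days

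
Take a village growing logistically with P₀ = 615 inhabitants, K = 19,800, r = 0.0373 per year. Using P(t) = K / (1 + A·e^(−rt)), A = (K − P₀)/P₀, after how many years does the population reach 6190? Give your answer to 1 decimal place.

t ≈ 71.1 years

A = (19800 − 615)/615 = 31.19512
6190 = 19800/(1 + 31.19512·e^(−0.0373t)) → 1 + 31.19512·e^(−0.0373t) = 3.19871
e^(−0.0373t) = 0.070482 → t = ln(14.18794)/0.0373 = 2.65239/0.0373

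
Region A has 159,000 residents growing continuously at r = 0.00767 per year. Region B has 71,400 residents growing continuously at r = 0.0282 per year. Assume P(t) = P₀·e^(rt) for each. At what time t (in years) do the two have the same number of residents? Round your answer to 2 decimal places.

t ≈ 39.00 years

159000·e^(0.00767t) = 71400·e^(0.0282t)
159000/71400 = e^((0.0282 − 0.00767)t) → ln(2.22689) = 0.02053·t
t = 0.80061 / 0.02053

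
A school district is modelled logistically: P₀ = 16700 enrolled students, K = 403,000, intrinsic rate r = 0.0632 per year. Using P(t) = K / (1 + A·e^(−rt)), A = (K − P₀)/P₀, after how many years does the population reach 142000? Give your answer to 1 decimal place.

A = (403000 − 16700)/16700 = 23.13174
142000 = 403000/(1 + 23.13174·e^(−0.0632t)) → 1 + 23.13174·e^(−0.0632t) = 2.83803
e^(−0.0632t) = 0.079459 → t = ln(12.58508)/0.0632 = 2.53251/0.0632

t ≈ 40.1 years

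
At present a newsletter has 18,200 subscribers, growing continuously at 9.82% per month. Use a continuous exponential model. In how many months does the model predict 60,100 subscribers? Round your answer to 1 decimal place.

t ≈ 12.2 months

60100 = 18200 · e^(0.0982·t)
t = ln(60100/18200) / 0.0982 = ln(3.3022) / 0.0982 = 1.19459 / 0.0982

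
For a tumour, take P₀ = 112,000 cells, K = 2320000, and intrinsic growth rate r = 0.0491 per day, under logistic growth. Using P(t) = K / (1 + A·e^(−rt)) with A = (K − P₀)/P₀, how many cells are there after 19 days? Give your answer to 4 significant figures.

≈ 265,000 cells

A = (2320000 − 112000)/112000 = 19.71429
P(19) = 2320000 / (1 + 19.71429·e^(−0.0491·19)) = 2320000 / (1 + 19.71429·0.393411)
= 2320000 / 8.75582 ≈ 264966.61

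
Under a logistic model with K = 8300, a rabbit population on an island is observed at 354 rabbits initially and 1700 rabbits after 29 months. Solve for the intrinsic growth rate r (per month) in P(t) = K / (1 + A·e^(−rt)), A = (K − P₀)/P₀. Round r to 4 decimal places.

A = (8300 − 354)/354 = 22.44633
1700 = 8300/(1 + 22.44633·e^(−r·29)) → e^(−29r) = (4.88235 − 1)/22.44633 = 0.172962
r = −ln(0.172962)/29 = 1.75469/29

r ≈ 0.0605 per month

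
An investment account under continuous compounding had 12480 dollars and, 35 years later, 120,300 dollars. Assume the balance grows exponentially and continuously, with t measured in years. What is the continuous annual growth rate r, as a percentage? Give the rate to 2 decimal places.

r ≈ 6.47% per year

120300 = 12480 · e^(r·35)
e^(35r) = 120300/12480 = 9.63942
r = ln(9.63942) / 35 = 2.26586 / 35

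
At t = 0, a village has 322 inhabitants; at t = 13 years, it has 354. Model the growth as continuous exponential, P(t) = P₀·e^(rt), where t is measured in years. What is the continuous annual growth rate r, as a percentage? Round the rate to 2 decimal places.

r ≈ 0.73% per year

354 = 322 · e^(r·13)
e^(13r) = 354/322 = 1.09938
r = ln(1.09938) / 13 = 0.09475 / 13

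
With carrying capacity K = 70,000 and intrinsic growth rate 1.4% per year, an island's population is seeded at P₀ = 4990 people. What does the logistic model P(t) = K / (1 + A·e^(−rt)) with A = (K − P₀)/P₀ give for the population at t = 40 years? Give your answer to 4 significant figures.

≈ 8,292 people

A = (70000 − 4990)/4990 = 13.02806
P(40) = 70000 / (1 + 13.02806·e^(−0.014·40)) = 70000 / (1 + 13.02806·0.571209)
= 70000 / 8.44174 ≈ 8292.13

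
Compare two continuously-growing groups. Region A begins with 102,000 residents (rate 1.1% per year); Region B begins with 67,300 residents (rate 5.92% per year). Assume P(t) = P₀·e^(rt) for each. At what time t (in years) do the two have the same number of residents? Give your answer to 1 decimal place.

102000·e^(0.011t) = 67300·e^(0.0592t)
102000/67300 = e^((0.0592 − 0.011)t) → ln(1.5156) = 0.0482·t
t = 0.41581 / 0.0482

t ≈ 8.6 years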